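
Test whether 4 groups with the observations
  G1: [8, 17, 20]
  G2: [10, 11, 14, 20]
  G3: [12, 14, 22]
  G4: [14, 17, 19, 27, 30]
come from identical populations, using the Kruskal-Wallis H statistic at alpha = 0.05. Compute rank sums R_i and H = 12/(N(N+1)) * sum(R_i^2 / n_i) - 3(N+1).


Step 1: Combine all N = 15 observations and assign midranks.
sorted (value, group, rank): (8,G1,1), (10,G2,2), (11,G2,3), (12,G3,4), (14,G2,6), (14,G3,6), (14,G4,6), (17,G1,8.5), (17,G4,8.5), (19,G4,10), (20,G1,11.5), (20,G2,11.5), (22,G3,13), (27,G4,14), (30,G4,15)
Step 2: Sum ranks within each group.
R_1 = 21 (n_1 = 3)
R_2 = 22.5 (n_2 = 4)
R_3 = 23 (n_3 = 3)
R_4 = 53.5 (n_4 = 5)
Step 3: H = 12/(N(N+1)) * sum(R_i^2/n_i) - 3(N+1)
     = 12/(15*16) * (21^2/3 + 22.5^2/4 + 23^2/3 + 53.5^2/5) - 3*16
     = 0.050000 * 1022.35 - 48
     = 3.117292.
Step 4: Ties present; correction factor C = 1 - 36/(15^3 - 15) = 0.989286. Corrected H = 3.117292 / 0.989286 = 3.151053.
Step 5: Under H0, H ~ chi^2(3); p-value = 0.368917.
Step 6: alpha = 0.05. fail to reject H0.

H = 3.1511, df = 3, p = 0.368917, fail to reject H0.


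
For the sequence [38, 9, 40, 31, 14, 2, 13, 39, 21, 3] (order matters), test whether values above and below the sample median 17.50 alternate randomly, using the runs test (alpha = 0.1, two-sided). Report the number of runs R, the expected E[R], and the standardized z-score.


Step 1: Compute median = 17.50; label A = above, B = below.
Labels in order: ABAABBBAAB  (n_A = 5, n_B = 5)
Step 2: Count runs R = 6.
Step 3: Under H0 (random ordering), E[R] = 2*n_A*n_B/(n_A+n_B) + 1 = 2*5*5/10 + 1 = 6.0000.
        Var[R] = 2*n_A*n_B*(2*n_A*n_B - n_A - n_B) / ((n_A+n_B)^2 * (n_A+n_B-1)) = 2000/900 = 2.2222.
        SD[R] = 1.4907.
Step 4: R = E[R], so z = 0 with no continuity correction.
Step 5: Two-sided p-value via normal approximation = 2*(1 - Phi(|z|)) = 1.000000.
Step 6: alpha = 0.1. fail to reject H0.

R = 6, z = 0.0000, p = 1.000000, fail to reject H0.


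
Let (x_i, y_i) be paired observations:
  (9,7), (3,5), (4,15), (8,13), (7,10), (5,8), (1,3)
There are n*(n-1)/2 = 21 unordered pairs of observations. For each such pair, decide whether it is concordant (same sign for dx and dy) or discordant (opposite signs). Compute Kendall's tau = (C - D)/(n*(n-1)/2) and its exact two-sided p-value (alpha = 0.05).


Step 1: Enumerate the 21 unordered pairs (i,j) with i<j and classify each by sign(x_j-x_i) * sign(y_j-y_i).
  (1,2):dx=-6,dy=-2->C; (1,3):dx=-5,dy=+8->D; (1,4):dx=-1,dy=+6->D; (1,5):dx=-2,dy=+3->D
  (1,6):dx=-4,dy=+1->D; (1,7):dx=-8,dy=-4->C; (2,3):dx=+1,dy=+10->C; (2,4):dx=+5,dy=+8->C
  (2,5):dx=+4,dy=+5->C; (2,6):dx=+2,dy=+3->C; (2,7):dx=-2,dy=-2->C; (3,4):dx=+4,dy=-2->D
  (3,5):dx=+3,dy=-5->D; (3,6):dx=+1,dy=-7->D; (3,7):dx=-3,dy=-12->C; (4,5):dx=-1,dy=-3->C
  (4,6):dx=-3,dy=-5->C; (4,7):dx=-7,dy=-10->C; (5,6):dx=-2,dy=-2->C; (5,7):dx=-6,dy=-7->C
  (6,7):dx=-4,dy=-5->C
Step 2: C = 14, D = 7, total pairs = 21.
Step 3: tau = (C - D)/(n(n-1)/2) = (14 - 7)/21 = 0.333333.
Step 4: Exact two-sided p-value (enumerate n! = 5040 permutations of y under H0): p = 0.381349.
Step 5: alpha = 0.05. fail to reject H0.

tau_b = 0.3333 (C=14, D=7), p = 0.381349, fail to reject H0.


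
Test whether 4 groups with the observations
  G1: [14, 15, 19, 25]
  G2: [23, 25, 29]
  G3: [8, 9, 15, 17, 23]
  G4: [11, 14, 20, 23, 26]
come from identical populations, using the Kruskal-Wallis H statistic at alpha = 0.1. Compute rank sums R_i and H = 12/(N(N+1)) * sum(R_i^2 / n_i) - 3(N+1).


Step 1: Combine all N = 17 observations and assign midranks.
sorted (value, group, rank): (8,G3,1), (9,G3,2), (11,G4,3), (14,G1,4.5), (14,G4,4.5), (15,G1,6.5), (15,G3,6.5), (17,G3,8), (19,G1,9), (20,G4,10), (23,G2,12), (23,G3,12), (23,G4,12), (25,G1,14.5), (25,G2,14.5), (26,G4,16), (29,G2,17)
Step 2: Sum ranks within each group.
R_1 = 34.5 (n_1 = 4)
R_2 = 43.5 (n_2 = 3)
R_3 = 29.5 (n_3 = 5)
R_4 = 45.5 (n_4 = 5)
Step 3: H = 12/(N(N+1)) * sum(R_i^2/n_i) - 3(N+1)
     = 12/(17*18) * (34.5^2/4 + 43.5^2/3 + 29.5^2/5 + 45.5^2/5) - 3*18
     = 0.039216 * 1516.41 - 54
     = 5.467157.
Step 4: Ties present; correction factor C = 1 - 42/(17^3 - 17) = 0.991422. Corrected H = 5.467157 / 0.991422 = 5.514462.
Step 5: Under H0, H ~ chi^2(3); p-value = 0.137776.
Step 6: alpha = 0.1. fail to reject H0.

H = 5.5145, df = 3, p = 0.137776, fail to reject H0.


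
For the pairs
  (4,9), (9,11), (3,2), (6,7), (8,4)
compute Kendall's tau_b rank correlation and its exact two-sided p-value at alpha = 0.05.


Step 1: Enumerate the 10 unordered pairs (i,j) with i<j and classify each by sign(x_j-x_i) * sign(y_j-y_i).
  (1,2):dx=+5,dy=+2->C; (1,3):dx=-1,dy=-7->C; (1,4):dx=+2,dy=-2->D; (1,5):dx=+4,dy=-5->D
  (2,3):dx=-6,dy=-9->C; (2,4):dx=-3,dy=-4->C; (2,5):dx=-1,dy=-7->C; (3,4):dx=+3,dy=+5->C
  (3,5):dx=+5,dy=+2->C; (4,5):dx=+2,dy=-3->D
Step 2: C = 7, D = 3, total pairs = 10.
Step 3: tau = (C - D)/(n(n-1)/2) = (7 - 3)/10 = 0.400000.
Step 4: Exact two-sided p-value (enumerate n! = 120 permutations of y under H0): p = 0.483333.
Step 5: alpha = 0.05. fail to reject H0.

tau_b = 0.4000 (C=7, D=3), p = 0.483333, fail to reject H0.


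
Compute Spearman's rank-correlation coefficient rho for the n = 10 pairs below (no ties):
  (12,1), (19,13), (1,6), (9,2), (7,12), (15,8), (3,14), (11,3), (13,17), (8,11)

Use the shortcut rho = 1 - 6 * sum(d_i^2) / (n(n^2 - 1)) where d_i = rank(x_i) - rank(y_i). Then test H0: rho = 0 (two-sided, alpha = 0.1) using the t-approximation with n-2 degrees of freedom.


Step 1: Rank x and y separately (midranks; no ties here).
rank(x): 12->7, 19->10, 1->1, 9->5, 7->3, 15->9, 3->2, 11->6, 13->8, 8->4
rank(y): 1->1, 13->8, 6->4, 2->2, 12->7, 8->5, 14->9, 3->3, 17->10, 11->6
Step 2: d_i = R_x(i) - R_y(i); compute d_i^2.
  (7-1)^2=36, (10-8)^2=4, (1-4)^2=9, (5-2)^2=9, (3-7)^2=16, (9-5)^2=16, (2-9)^2=49, (6-3)^2=9, (8-10)^2=4, (4-6)^2=4
sum(d^2) = 156.
Step 3: rho = 1 - 6*156 / (10*(10^2 - 1)) = 1 - 936/990 = 0.054545.
Step 4: Under H0, t = rho * sqrt((n-2)/(1-rho^2)) = 0.1545 ~ t(8).
Step 5: Two-sided p-value from the t-distribution with 8 df = 0.881036.
Step 6: alpha = 0.1. fail to reject H0.

rho = 0.0545, p = 0.881036, fail to reject H0 at alpha = 0.1.


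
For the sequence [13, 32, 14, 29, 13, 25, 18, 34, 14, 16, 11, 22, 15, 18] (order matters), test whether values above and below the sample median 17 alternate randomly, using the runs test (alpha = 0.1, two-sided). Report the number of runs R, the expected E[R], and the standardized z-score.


Step 1: Compute median = 17; label A = above, B = below.
Labels in order: BABABAAABBBABA  (n_A = 7, n_B = 7)
Step 2: Count runs R = 10.
Step 3: Under H0 (random ordering), E[R] = 2*n_A*n_B/(n_A+n_B) + 1 = 2*7*7/14 + 1 = 8.0000.
        Var[R] = 2*n_A*n_B*(2*n_A*n_B - n_A - n_B) / ((n_A+n_B)^2 * (n_A+n_B-1)) = 8232/2548 = 3.2308.
        SD[R] = 1.7974.
Step 4: Continuity-corrected z = (R - 0.5 - E[R]) / SD[R] = (10 - 0.5 - 8.0000) / 1.7974 = 0.8345.
Step 5: Two-sided p-value via normal approximation = 2*(1 - Phi(|z|)) = 0.403986.
Step 6: alpha = 0.1. fail to reject H0.

R = 10, z = 0.8345, p = 0.403986, fail to reject H0.


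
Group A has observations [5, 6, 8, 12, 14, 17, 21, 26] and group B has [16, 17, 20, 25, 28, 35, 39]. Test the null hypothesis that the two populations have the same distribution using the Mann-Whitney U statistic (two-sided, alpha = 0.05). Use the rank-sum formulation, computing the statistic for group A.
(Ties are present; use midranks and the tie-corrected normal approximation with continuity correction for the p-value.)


Step 1: Combine and sort all 15 observations; assign midranks.
sorted (value, group): (5,X), (6,X), (8,X), (12,X), (14,X), (16,Y), (17,X), (17,Y), (20,Y), (21,X), (25,Y), (26,X), (28,Y), (35,Y), (39,Y)
ranks: 5->1, 6->2, 8->3, 12->4, 14->5, 16->6, 17->7.5, 17->7.5, 20->9, 21->10, 25->11, 26->12, 28->13, 35->14, 39->15
Step 2: Rank sum for X: R1 = 1 + 2 + 3 + 4 + 5 + 7.5 + 10 + 12 = 44.5.
Step 3: U_X = R1 - n1(n1+1)/2 = 44.5 - 8*9/2 = 44.5 - 36 = 8.5.
       U_Y = n1*n2 - U_X = 56 - 8.5 = 47.5.
Step 4: Ties are present, so use the tie-corrected normal approximation (with continuity correction) for the p-value.
Step 5: p-value = 0.027751; compare to alpha = 0.05. reject H0.

U_X = 8.5, p = 0.027751, reject H0 at alpha = 0.05.


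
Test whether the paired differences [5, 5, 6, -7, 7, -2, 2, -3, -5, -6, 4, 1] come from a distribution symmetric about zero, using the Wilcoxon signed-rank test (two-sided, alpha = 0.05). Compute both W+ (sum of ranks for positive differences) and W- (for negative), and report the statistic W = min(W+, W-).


Step 1: Drop any zero differences (none here) and take |d_i|.
|d| = [5, 5, 6, 7, 7, 2, 2, 3, 5, 6, 4, 1]
Step 2: Midrank |d_i| (ties get averaged ranks).
ranks: |5|->7, |5|->7, |6|->9.5, |7|->11.5, |7|->11.5, |2|->2.5, |2|->2.5, |3|->4, |5|->7, |6|->9.5, |4|->5, |1|->1
Step 3: Attach original signs; sum ranks with positive sign and with negative sign.
W+ = 7 + 7 + 9.5 + 11.5 + 2.5 + 5 + 1 = 43.5
W- = 11.5 + 2.5 + 4 + 7 + 9.5 = 34.5
(Check: W+ + W- = 78 should equal n(n+1)/2 = 78.)
Step 4: Test statistic W = min(W+, W-) = 34.5.
Step 5: Ties in |d|, so use the tie-corrected normal approximation.
        E[W] = n(n+1)/4 = 12*13/4 = 39.
        Tie groups: |d|=2 (t=2), |d|=5 (t=3), |d|=6 (t=2), |d|=7 (t=2); sum(t^3 - t) = 42.
        Var[W] = n(n+1)(2n+1)/24 - sum(t^3-t)/48 = 3900/24 - 42/48 = 161.625.
        z = (W - E[W]) / sqrt(Var[W]) = (34.5 - 39) / 12.7132 = -0.3540.
        Two-sided p = 2*Phi(z) = 0.723366.
Step 6: alpha = 0.05. fail to reject H0.

W+ = 43.5, W- = 34.5, W = min = 34.5, p = 0.723366, fail to reject H0.


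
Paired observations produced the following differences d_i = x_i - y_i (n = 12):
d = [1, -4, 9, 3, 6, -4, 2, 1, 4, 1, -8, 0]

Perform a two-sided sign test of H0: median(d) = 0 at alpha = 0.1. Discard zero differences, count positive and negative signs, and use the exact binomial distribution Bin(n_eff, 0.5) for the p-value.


Step 1: Discard zero differences. Original n = 12; n_eff = number of nonzero differences = 11.
Nonzero differences (with sign): +1, -4, +9, +3, +6, -4, +2, +1, +4, +1, -8
Step 2: Count signs: positive = 8, negative = 3.
Step 3: Under H0: P(positive) = 0.5, so the number of positives S ~ Bin(11, 0.5).
Step 4: Two-sided exact p-value = sum of Bin(11,0.5) probabilities at or below the observed probability = 0.226562.
Step 5: alpha = 0.1. fail to reject H0.

n_eff = 11, pos = 8, neg = 3, p = 0.226562, fail to reject H0.


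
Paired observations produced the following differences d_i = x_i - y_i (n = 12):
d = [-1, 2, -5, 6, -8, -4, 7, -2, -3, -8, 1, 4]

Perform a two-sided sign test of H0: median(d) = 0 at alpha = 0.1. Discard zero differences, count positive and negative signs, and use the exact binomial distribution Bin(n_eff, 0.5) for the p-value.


Step 1: Discard zero differences. Original n = 12; n_eff = number of nonzero differences = 12.
Nonzero differences (with sign): -1, +2, -5, +6, -8, -4, +7, -2, -3, -8, +1, +4
Step 2: Count signs: positive = 5, negative = 7.
Step 3: Under H0: P(positive) = 0.5, so the number of positives S ~ Bin(12, 0.5).
Step 4: Two-sided exact p-value = sum of Bin(12,0.5) probabilities at or below the observed probability = 0.774414.
Step 5: alpha = 0.1. fail to reject H0.

n_eff = 12, pos = 5, neg = 7, p = 0.774414, fail to reject H0.


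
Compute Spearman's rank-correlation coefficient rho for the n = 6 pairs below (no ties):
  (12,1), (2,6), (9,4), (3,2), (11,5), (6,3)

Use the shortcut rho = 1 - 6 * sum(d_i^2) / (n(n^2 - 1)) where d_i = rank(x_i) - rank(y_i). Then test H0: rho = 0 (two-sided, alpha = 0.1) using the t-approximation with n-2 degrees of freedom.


Step 1: Rank x and y separately (midranks; no ties here).
rank(x): 12->6, 2->1, 9->4, 3->2, 11->5, 6->3
rank(y): 1->1, 6->6, 4->4, 2->2, 5->5, 3->3
Step 2: d_i = R_x(i) - R_y(i); compute d_i^2.
  (6-1)^2=25, (1-6)^2=25, (4-4)^2=0, (2-2)^2=0, (5-5)^2=0, (3-3)^2=0
sum(d^2) = 50.
Step 3: rho = 1 - 6*50 / (6*(6^2 - 1)) = 1 - 300/210 = -0.428571.
Step 4: Under H0, t = rho * sqrt((n-2)/(1-rho^2)) = -0.9487 ~ t(4).
Step 5: Two-sided p-value from the t-distribution with 4 df = 0.396501.
Step 6: alpha = 0.1. fail to reject H0.

rho = -0.4286, p = 0.396501, fail to reject H0 at alpha = 0.1.


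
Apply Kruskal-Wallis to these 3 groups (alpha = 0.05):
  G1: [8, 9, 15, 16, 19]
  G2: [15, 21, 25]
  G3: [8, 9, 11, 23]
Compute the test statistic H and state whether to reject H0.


Step 1: Combine all N = 12 observations and assign midranks.
sorted (value, group, rank): (8,G1,1.5), (8,G3,1.5), (9,G1,3.5), (9,G3,3.5), (11,G3,5), (15,G1,6.5), (15,G2,6.5), (16,G1,8), (19,G1,9), (21,G2,10), (23,G3,11), (25,G2,12)
Step 2: Sum ranks within each group.
R_1 = 28.5 (n_1 = 5)
R_2 = 28.5 (n_2 = 3)
R_3 = 21 (n_3 = 4)
Step 3: H = 12/(N(N+1)) * sum(R_i^2/n_i) - 3(N+1)
     = 12/(12*13) * (28.5^2/5 + 28.5^2/3 + 21^2/4) - 3*13
     = 0.076923 * 543.45 - 39
     = 2.803846.
Step 4: Ties present; correction factor C = 1 - 18/(12^3 - 12) = 0.989510. Corrected H = 2.803846 / 0.989510 = 2.833569.
Step 5: Under H0, H ~ chi^2(2); p-value = 0.242493.
Step 6: alpha = 0.05. fail to reject H0.

H = 2.8336, df = 2, p = 0.242493, fail to reject H0.


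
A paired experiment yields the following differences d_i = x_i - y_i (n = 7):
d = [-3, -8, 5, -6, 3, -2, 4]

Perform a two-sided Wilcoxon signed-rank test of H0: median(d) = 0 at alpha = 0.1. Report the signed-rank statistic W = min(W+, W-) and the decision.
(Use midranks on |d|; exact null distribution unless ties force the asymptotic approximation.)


Step 1: Drop any zero differences (none here) and take |d_i|.
|d| = [3, 8, 5, 6, 3, 2, 4]
Step 2: Midrank |d_i| (ties get averaged ranks).
ranks: |3|->2.5, |8|->7, |5|->5, |6|->6, |3|->2.5, |2|->1, |4|->4
Step 3: Attach original signs; sum ranks with positive sign and with negative sign.
W+ = 5 + 2.5 + 4 = 11.5
W- = 2.5 + 7 + 6 + 1 = 16.5
(Check: W+ + W- = 28 should equal n(n+1)/2 = 28.)
Step 4: Test statistic W = min(W+, W-) = 11.5.
Step 5: Ties in |d|, so use the tie-corrected normal approximation.
        E[W] = n(n+1)/4 = 7*8/4 = 14.
        Tie groups: |d|=3 (t=2); sum(t^3 - t) = 6.
        Var[W] = n(n+1)(2n+1)/24 - sum(t^3-t)/48 = 840/24 - 6/48 = 34.875.
        z = (W - E[W]) / sqrt(Var[W]) = (11.5 - 14) / 5.9055 = -0.4233.
        Two-sided p = 2*Phi(z) = 0.672052.
Step 6: alpha = 0.1. fail to reject H0.

W+ = 11.5, W- = 16.5, W = min = 11.5, p = 0.672052, fail to reject H0.


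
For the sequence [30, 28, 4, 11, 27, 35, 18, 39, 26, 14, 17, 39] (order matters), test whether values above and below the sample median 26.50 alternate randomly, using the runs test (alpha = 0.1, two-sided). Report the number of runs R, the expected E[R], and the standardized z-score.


Step 1: Compute median = 26.50; label A = above, B = below.
Labels in order: AABBAABABBBA  (n_A = 6, n_B = 6)
Step 2: Count runs R = 7.
Step 3: Under H0 (random ordering), E[R] = 2*n_A*n_B/(n_A+n_B) + 1 = 2*6*6/12 + 1 = 7.0000.
        Var[R] = 2*n_A*n_B*(2*n_A*n_B - n_A - n_B) / ((n_A+n_B)^2 * (n_A+n_B-1)) = 4320/1584 = 2.7273.
        SD[R] = 1.6514.
Step 4: R = E[R], so z = 0 with no continuity correction.
Step 5: Two-sided p-value via normal approximation = 2*(1 - Phi(|z|)) = 1.000000.
Step 6: alpha = 0.1. fail to reject H0.

R = 7, z = 0.0000, p = 1.000000, fail to reject H0.


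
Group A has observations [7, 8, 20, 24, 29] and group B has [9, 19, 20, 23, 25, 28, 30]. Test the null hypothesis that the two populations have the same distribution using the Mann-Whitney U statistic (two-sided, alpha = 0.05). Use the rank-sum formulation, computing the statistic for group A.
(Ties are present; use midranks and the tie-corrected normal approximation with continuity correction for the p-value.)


Step 1: Combine and sort all 12 observations; assign midranks.
sorted (value, group): (7,X), (8,X), (9,Y), (19,Y), (20,X), (20,Y), (23,Y), (24,X), (25,Y), (28,Y), (29,X), (30,Y)
ranks: 7->1, 8->2, 9->3, 19->4, 20->5.5, 20->5.5, 23->7, 24->8, 25->9, 28->10, 29->11, 30->12
Step 2: Rank sum for X: R1 = 1 + 2 + 5.5 + 8 + 11 = 27.5.
Step 3: U_X = R1 - n1(n1+1)/2 = 27.5 - 5*6/2 = 27.5 - 15 = 12.5.
       U_Y = n1*n2 - U_X = 35 - 12.5 = 22.5.
Step 4: Ties are present, so use the tie-corrected normal approximation (with continuity correction) for the p-value.
Step 5: p-value = 0.464120; compare to alpha = 0.05. fail to reject H0.

U_X = 12.5, p = 0.464120, fail to reject H0 at alpha = 0.05.


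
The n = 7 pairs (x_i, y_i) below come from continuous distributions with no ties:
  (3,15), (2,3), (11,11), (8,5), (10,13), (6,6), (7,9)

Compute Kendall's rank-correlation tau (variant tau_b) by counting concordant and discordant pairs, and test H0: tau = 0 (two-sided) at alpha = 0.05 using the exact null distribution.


Step 1: Enumerate the 21 unordered pairs (i,j) with i<j and classify each by sign(x_j-x_i) * sign(y_j-y_i).
  (1,2):dx=-1,dy=-12->C; (1,3):dx=+8,dy=-4->D; (1,4):dx=+5,dy=-10->D; (1,5):dx=+7,dy=-2->D
  (1,6):dx=+3,dy=-9->D; (1,7):dx=+4,dy=-6->D; (2,3):dx=+9,dy=+8->C; (2,4):dx=+6,dy=+2->C
  (2,5):dx=+8,dy=+10->C; (2,6):dx=+4,dy=+3->C; (2,7):dx=+5,dy=+6->C; (3,4):dx=-3,dy=-6->C
  (3,5):dx=-1,dy=+2->D; (3,6):dx=-5,dy=-5->C; (3,7):dx=-4,dy=-2->C; (4,5):dx=+2,dy=+8->C
  (4,6):dx=-2,dy=+1->D; (4,7):dx=-1,dy=+4->D; (5,6):dx=-4,dy=-7->C; (5,7):dx=-3,dy=-4->C
  (6,7):dx=+1,dy=+3->C
Step 2: C = 13, D = 8, total pairs = 21.
Step 3: tau = (C - D)/(n(n-1)/2) = (13 - 8)/21 = 0.238095.
Step 4: Exact two-sided p-value (enumerate n! = 5040 permutations of y under H0): p = 0.561905.
Step 5: alpha = 0.05. fail to reject H0.

tau_b = 0.2381 (C=13, D=8), p = 0.561905, fail to reject H0.


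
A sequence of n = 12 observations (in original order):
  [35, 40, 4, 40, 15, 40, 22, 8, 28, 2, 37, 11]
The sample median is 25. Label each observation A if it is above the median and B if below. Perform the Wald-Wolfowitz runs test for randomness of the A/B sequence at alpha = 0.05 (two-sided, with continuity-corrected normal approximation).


Step 1: Compute median = 25; label A = above, B = below.
Labels in order: AABABABBABAB  (n_A = 6, n_B = 6)
Step 2: Count runs R = 10.
Step 3: Under H0 (random ordering), E[R] = 2*n_A*n_B/(n_A+n_B) + 1 = 2*6*6/12 + 1 = 7.0000.
        Var[R] = 2*n_A*n_B*(2*n_A*n_B - n_A - n_B) / ((n_A+n_B)^2 * (n_A+n_B-1)) = 4320/1584 = 2.7273.
        SD[R] = 1.6514.
Step 4: Continuity-corrected z = (R - 0.5 - E[R]) / SD[R] = (10 - 0.5 - 7.0000) / 1.6514 = 1.5138.
Step 5: Two-sided p-value via normal approximation = 2*(1 - Phi(|z|)) = 0.130070.
Step 6: alpha = 0.05. fail to reject H0.

R = 10, z = 1.5138, p = 0.130070, fail to reject H0.


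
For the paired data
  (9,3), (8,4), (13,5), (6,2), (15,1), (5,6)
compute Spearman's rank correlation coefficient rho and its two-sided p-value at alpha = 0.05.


Step 1: Rank x and y separately (midranks; no ties here).
rank(x): 9->4, 8->3, 13->5, 6->2, 15->6, 5->1
rank(y): 3->3, 4->4, 5->5, 2->2, 1->1, 6->6
Step 2: d_i = R_x(i) - R_y(i); compute d_i^2.
  (4-3)^2=1, (3-4)^2=1, (5-5)^2=0, (2-2)^2=0, (6-1)^2=25, (1-6)^2=25
sum(d^2) = 52.
Step 3: rho = 1 - 6*52 / (6*(6^2 - 1)) = 1 - 312/210 = -0.485714.
Step 4: Under H0, t = rho * sqrt((n-2)/(1-rho^2)) = -1.1113 ~ t(4).
Step 5: Two-sided p-value from the t-distribution with 4 df = 0.328723.
Step 6: alpha = 0.05. fail to reject H0.

rho = -0.4857, p = 0.328723, fail to reject H0 at alpha = 0.05.


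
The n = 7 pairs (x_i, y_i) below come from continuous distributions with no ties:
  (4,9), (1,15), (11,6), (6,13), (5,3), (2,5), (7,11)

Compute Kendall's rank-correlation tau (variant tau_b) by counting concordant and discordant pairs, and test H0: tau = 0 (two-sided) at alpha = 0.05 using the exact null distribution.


Step 1: Enumerate the 21 unordered pairs (i,j) with i<j and classify each by sign(x_j-x_i) * sign(y_j-y_i).
  (1,2):dx=-3,dy=+6->D; (1,3):dx=+7,dy=-3->D; (1,4):dx=+2,dy=+4->C; (1,5):dx=+1,dy=-6->D
  (1,6):dx=-2,dy=-4->C; (1,7):dx=+3,dy=+2->C; (2,3):dx=+10,dy=-9->D; (2,4):dx=+5,dy=-2->D
  (2,5):dx=+4,dy=-12->D; (2,6):dx=+1,dy=-10->D; (2,7):dx=+6,dy=-4->D; (3,4):dx=-5,dy=+7->D
  (3,5):dx=-6,dy=-3->C; (3,6):dx=-9,dy=-1->C; (3,7):dx=-4,dy=+5->D; (4,5):dx=-1,dy=-10->C
  (4,6):dx=-4,dy=-8->C; (4,7):dx=+1,dy=-2->D; (5,6):dx=-3,dy=+2->D; (5,7):dx=+2,dy=+8->C
  (6,7):dx=+5,dy=+6->C
Step 2: C = 9, D = 12, total pairs = 21.
Step 3: tau = (C - D)/(n(n-1)/2) = (9 - 12)/21 = -0.142857.
Step 4: Exact two-sided p-value (enumerate n! = 5040 permutations of y under H0): p = 0.772619.
Step 5: alpha = 0.05. fail to reject H0.

tau_b = -0.1429 (C=9, D=12), p = 0.772619, fail to reject H0.


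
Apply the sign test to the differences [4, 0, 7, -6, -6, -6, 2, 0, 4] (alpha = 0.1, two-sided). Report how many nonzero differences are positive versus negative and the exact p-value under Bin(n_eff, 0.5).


Step 1: Discard zero differences. Original n = 9; n_eff = number of nonzero differences = 7.
Nonzero differences (with sign): +4, +7, -6, -6, -6, +2, +4
Step 2: Count signs: positive = 4, negative = 3.
Step 3: Under H0: P(positive) = 0.5, so the number of positives S ~ Bin(7, 0.5).
Step 4: Two-sided exact p-value = sum of Bin(7,0.5) probabilities at or below the observed probability = 1.000000.
Step 5: alpha = 0.1. fail to reject H0.

n_eff = 7, pos = 4, neg = 3, p = 1.000000, fail to reject H0.


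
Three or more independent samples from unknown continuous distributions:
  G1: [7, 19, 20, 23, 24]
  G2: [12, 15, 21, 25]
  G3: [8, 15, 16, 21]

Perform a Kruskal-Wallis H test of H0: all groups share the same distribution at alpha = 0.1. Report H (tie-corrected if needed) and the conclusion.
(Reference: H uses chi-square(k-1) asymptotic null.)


Step 1: Combine all N = 13 observations and assign midranks.
sorted (value, group, rank): (7,G1,1), (8,G3,2), (12,G2,3), (15,G2,4.5), (15,G3,4.5), (16,G3,6), (19,G1,7), (20,G1,8), (21,G2,9.5), (21,G3,9.5), (23,G1,11), (24,G1,12), (25,G2,13)
Step 2: Sum ranks within each group.
R_1 = 39 (n_1 = 5)
R_2 = 30 (n_2 = 4)
R_3 = 22 (n_3 = 4)
Step 3: H = 12/(N(N+1)) * sum(R_i^2/n_i) - 3(N+1)
     = 12/(13*14) * (39^2/5 + 30^2/4 + 22^2/4) - 3*14
     = 0.065934 * 650.2 - 42
     = 0.870330.
Step 4: Ties present; correction factor C = 1 - 12/(13^3 - 13) = 0.994505. Corrected H = 0.870330 / 0.994505 = 0.875138.
Step 5: Under H0, H ~ chi^2(2); p-value = 0.645604.
Step 6: alpha = 0.1. fail to reject H0.

H = 0.8751, df = 2, p = 0.645604, fail to reject H0.


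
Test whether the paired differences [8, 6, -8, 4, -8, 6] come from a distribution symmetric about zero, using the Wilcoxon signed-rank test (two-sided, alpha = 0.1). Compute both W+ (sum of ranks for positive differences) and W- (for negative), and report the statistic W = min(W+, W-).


Step 1: Drop any zero differences (none here) and take |d_i|.
|d| = [8, 6, 8, 4, 8, 6]
Step 2: Midrank |d_i| (ties get averaged ranks).
ranks: |8|->5, |6|->2.5, |8|->5, |4|->1, |8|->5, |6|->2.5
Step 3: Attach original signs; sum ranks with positive sign and with negative sign.
W+ = 5 + 2.5 + 1 + 2.5 = 11
W- = 5 + 5 = 10
(Check: W+ + W- = 21 should equal n(n+1)/2 = 21.)
Step 4: Test statistic W = min(W+, W-) = 10.
Step 5: Ties in |d|, so use the tie-corrected normal approximation.
        E[W] = n(n+1)/4 = 6*7/4 = 10.5.
        Tie groups: |d|=6 (t=2), |d|=8 (t=3); sum(t^3 - t) = 30.
        Var[W] = n(n+1)(2n+1)/24 - sum(t^3-t)/48 = 546/24 - 30/48 = 22.125.
        z = (W - E[W]) / sqrt(Var[W]) = (10 - 10.5) / 4.7037 = -0.1063.
        Two-sided p = 2*Phi(z) = 0.915345.
Step 6: alpha = 0.1. fail to reject H0.

W+ = 11, W- = 10, W = min = 10, p = 0.915345, fail to reject H0.


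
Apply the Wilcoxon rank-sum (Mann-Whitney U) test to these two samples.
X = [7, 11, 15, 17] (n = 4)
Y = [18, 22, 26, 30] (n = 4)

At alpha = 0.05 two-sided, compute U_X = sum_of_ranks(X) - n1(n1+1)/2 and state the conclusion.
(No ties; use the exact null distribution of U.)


Step 1: Combine and sort all 8 observations; assign midranks.
sorted (value, group): (7,X), (11,X), (15,X), (17,X), (18,Y), (22,Y), (26,Y), (30,Y)
ranks: 7->1, 11->2, 15->3, 17->4, 18->5, 22->6, 26->7, 30->8
Step 2: Rank sum for X: R1 = 1 + 2 + 3 + 4 = 10.
Step 3: U_X = R1 - n1(n1+1)/2 = 10 - 4*5/2 = 10 - 10 = 0.
       U_Y = n1*n2 - U_X = 16 - 0 = 16.
Step 4: No ties, so the exact null distribution of U (based on enumerating the C(8,4) = 70 equally likely rank assignments) gives the two-sided p-value.
Step 5: p-value = 0.028571; compare to alpha = 0.05. reject H0.

U_X = 0, p = 0.028571, reject H0 at alpha = 0.05.


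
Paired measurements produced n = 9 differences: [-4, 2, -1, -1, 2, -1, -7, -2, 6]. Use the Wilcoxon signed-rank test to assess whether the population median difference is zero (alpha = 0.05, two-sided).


Step 1: Drop any zero differences (none here) and take |d_i|.
|d| = [4, 2, 1, 1, 2, 1, 7, 2, 6]
Step 2: Midrank |d_i| (ties get averaged ranks).
ranks: |4|->7, |2|->5, |1|->2, |1|->2, |2|->5, |1|->2, |7|->9, |2|->5, |6|->8
Step 3: Attach original signs; sum ranks with positive sign and with negative sign.
W+ = 5 + 5 + 8 = 18
W- = 7 + 2 + 2 + 2 + 9 + 5 = 27
(Check: W+ + W- = 45 should equal n(n+1)/2 = 45.)
Step 4: Test statistic W = min(W+, W-) = 18.
Step 5: Ties in |d|, so use the tie-corrected normal approximation.
        E[W] = n(n+1)/4 = 9*10/4 = 22.5.
        Tie groups: |d|=1 (t=3), |d|=2 (t=3); sum(t^3 - t) = 48.
        Var[W] = n(n+1)(2n+1)/24 - sum(t^3-t)/48 = 1710/24 - 48/48 = 70.25.
        z = (W - E[W]) / sqrt(Var[W]) = (18 - 22.5) / 8.3815 = -0.5369.
        Two-sided p = 2*Phi(z) = 0.591340.
Step 6: alpha = 0.05. fail to reject H0.

W+ = 18, W- = 27, W = min = 18, p = 0.591340, fail to reject H0.


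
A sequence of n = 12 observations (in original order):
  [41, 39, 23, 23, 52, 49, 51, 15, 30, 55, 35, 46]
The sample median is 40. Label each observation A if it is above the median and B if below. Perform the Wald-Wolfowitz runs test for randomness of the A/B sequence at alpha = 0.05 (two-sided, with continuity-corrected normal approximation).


Step 1: Compute median = 40; label A = above, B = below.
Labels in order: ABBBAAABBABA  (n_A = 6, n_B = 6)
Step 2: Count runs R = 7.
Step 3: Under H0 (random ordering), E[R] = 2*n_A*n_B/(n_A+n_B) + 1 = 2*6*6/12 + 1 = 7.0000.
        Var[R] = 2*n_A*n_B*(2*n_A*n_B - n_A - n_B) / ((n_A+n_B)^2 * (n_A+n_B-1)) = 4320/1584 = 2.7273.
        SD[R] = 1.6514.
Step 4: R = E[R], so z = 0 with no continuity correction.
Step 5: Two-sided p-value via normal approximation = 2*(1 - Phi(|z|)) = 1.000000.
Step 6: alpha = 0.05. fail to reject H0.

R = 7, z = 0.0000, p = 1.000000, fail to reject H0.


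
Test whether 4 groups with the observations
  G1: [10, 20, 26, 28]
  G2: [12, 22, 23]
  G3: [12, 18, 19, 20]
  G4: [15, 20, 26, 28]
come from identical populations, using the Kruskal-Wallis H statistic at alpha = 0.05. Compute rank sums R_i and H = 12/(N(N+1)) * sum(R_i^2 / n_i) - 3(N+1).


Step 1: Combine all N = 15 observations and assign midranks.
sorted (value, group, rank): (10,G1,1), (12,G2,2.5), (12,G3,2.5), (15,G4,4), (18,G3,5), (19,G3,6), (20,G1,8), (20,G3,8), (20,G4,8), (22,G2,10), (23,G2,11), (26,G1,12.5), (26,G4,12.5), (28,G1,14.5), (28,G4,14.5)
Step 2: Sum ranks within each group.
R_1 = 36 (n_1 = 4)
R_2 = 23.5 (n_2 = 3)
R_3 = 21.5 (n_3 = 4)
R_4 = 39 (n_4 = 4)
Step 3: H = 12/(N(N+1)) * sum(R_i^2/n_i) - 3(N+1)
     = 12/(15*16) * (36^2/4 + 23.5^2/3 + 21.5^2/4 + 39^2/4) - 3*16
     = 0.050000 * 1003.9 - 48
     = 2.194792.
Step 4: Ties present; correction factor C = 1 - 42/(15^3 - 15) = 0.987500. Corrected H = 2.194792 / 0.987500 = 2.222574.
Step 5: Under H0, H ~ chi^2(3); p-value = 0.527516.
Step 6: alpha = 0.05. fail to reject H0.

H = 2.2226, df = 3, p = 0.527516, fail to reject H0.


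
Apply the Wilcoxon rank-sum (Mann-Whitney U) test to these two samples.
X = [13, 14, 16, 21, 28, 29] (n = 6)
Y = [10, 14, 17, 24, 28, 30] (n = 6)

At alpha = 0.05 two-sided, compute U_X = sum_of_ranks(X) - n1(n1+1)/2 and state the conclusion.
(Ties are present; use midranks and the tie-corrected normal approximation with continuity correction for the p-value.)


Step 1: Combine and sort all 12 observations; assign midranks.
sorted (value, group): (10,Y), (13,X), (14,X), (14,Y), (16,X), (17,Y), (21,X), (24,Y), (28,X), (28,Y), (29,X), (30,Y)
ranks: 10->1, 13->2, 14->3.5, 14->3.5, 16->5, 17->6, 21->7, 24->8, 28->9.5, 28->9.5, 29->11, 30->12
Step 2: Rank sum for X: R1 = 2 + 3.5 + 5 + 7 + 9.5 + 11 = 38.
Step 3: U_X = R1 - n1(n1+1)/2 = 38 - 6*7/2 = 38 - 21 = 17.
       U_Y = n1*n2 - U_X = 36 - 17 = 19.
Step 4: Ties are present, so use the tie-corrected normal approximation (with continuity correction) for the p-value.
Step 5: p-value = 0.935962; compare to alpha = 0.05. fail to reject H0.

U_X = 17, p = 0.935962, fail to reject H0 at alpha = 0.05.


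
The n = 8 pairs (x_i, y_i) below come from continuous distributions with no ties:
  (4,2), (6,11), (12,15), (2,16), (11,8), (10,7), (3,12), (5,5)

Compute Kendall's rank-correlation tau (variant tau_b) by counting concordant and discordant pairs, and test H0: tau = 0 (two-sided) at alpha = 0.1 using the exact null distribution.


Step 1: Enumerate the 28 unordered pairs (i,j) with i<j and classify each by sign(x_j-x_i) * sign(y_j-y_i).
  (1,2):dx=+2,dy=+9->C; (1,3):dx=+8,dy=+13->C; (1,4):dx=-2,dy=+14->D; (1,5):dx=+7,dy=+6->C
  (1,6):dx=+6,dy=+5->C; (1,7):dx=-1,dy=+10->D; (1,8):dx=+1,dy=+3->C; (2,3):dx=+6,dy=+4->C
  (2,4):dx=-4,dy=+5->D; (2,5):dx=+5,dy=-3->D; (2,6):dx=+4,dy=-4->D; (2,7):dx=-3,dy=+1->D
  (2,8):dx=-1,dy=-6->C; (3,4):dx=-10,dy=+1->D; (3,5):dx=-1,dy=-7->C; (3,6):dx=-2,dy=-8->C
  (3,7):dx=-9,dy=-3->C; (3,8):dx=-7,dy=-10->C; (4,5):dx=+9,dy=-8->D; (4,6):dx=+8,dy=-9->D
  (4,7):dx=+1,dy=-4->D; (4,8):dx=+3,dy=-11->D; (5,6):dx=-1,dy=-1->C; (5,7):dx=-8,dy=+4->D
  (5,8):dx=-6,dy=-3->C; (6,7):dx=-7,dy=+5->D; (6,8):dx=-5,dy=-2->C; (7,8):dx=+2,dy=-7->D
Step 2: C = 14, D = 14, total pairs = 28.
Step 3: tau = (C - D)/(n(n-1)/2) = (14 - 14)/28 = 0.000000.
Step 4: Exact two-sided p-value (enumerate n! = 40320 permutations of y under H0): p = 1.000000.
Step 5: alpha = 0.1. fail to reject H0.

tau_b = 0.0000 (C=14, D=14), p = 1.000000, fail to reject H0.


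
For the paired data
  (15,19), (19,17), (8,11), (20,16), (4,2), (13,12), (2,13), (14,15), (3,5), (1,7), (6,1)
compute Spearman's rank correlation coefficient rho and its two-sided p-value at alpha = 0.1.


Step 1: Rank x and y separately (midranks; no ties here).
rank(x): 15->9, 19->10, 8->6, 20->11, 4->4, 13->7, 2->2, 14->8, 3->3, 1->1, 6->5
rank(y): 19->11, 17->10, 11->5, 16->9, 2->2, 12->6, 13->7, 15->8, 5->3, 7->4, 1->1
Step 2: d_i = R_x(i) - R_y(i); compute d_i^2.
  (9-11)^2=4, (10-10)^2=0, (6-5)^2=1, (11-9)^2=4, (4-2)^2=4, (7-6)^2=1, (2-7)^2=25, (8-8)^2=0, (3-3)^2=0, (1-4)^2=9, (5-1)^2=16
sum(d^2) = 64.
Step 3: rho = 1 - 6*64 / (11*(11^2 - 1)) = 1 - 384/1320 = 0.709091.
Step 4: Under H0, t = rho * sqrt((n-2)/(1-rho^2)) = 3.0169 ~ t(9).
Step 5: Two-sided p-value from the t-distribution with 9 df = 0.014552.
Step 6: alpha = 0.1. reject H0.

rho = 0.7091, p = 0.014552, reject H0 at alpha = 0.1.


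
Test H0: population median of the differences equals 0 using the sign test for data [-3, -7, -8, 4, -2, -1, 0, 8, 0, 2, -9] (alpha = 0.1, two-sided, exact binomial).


Step 1: Discard zero differences. Original n = 11; n_eff = number of nonzero differences = 9.
Nonzero differences (with sign): -3, -7, -8, +4, -2, -1, +8, +2, -9
Step 2: Count signs: positive = 3, negative = 6.
Step 3: Under H0: P(positive) = 0.5, so the number of positives S ~ Bin(9, 0.5).
Step 4: Two-sided exact p-value = sum of Bin(9,0.5) probabilities at or below the observed probability = 0.507812.
Step 5: alpha = 0.1. fail to reject H0.

n_eff = 9, pos = 3, neg = 6, p = 0.507812, fail to reject H0.


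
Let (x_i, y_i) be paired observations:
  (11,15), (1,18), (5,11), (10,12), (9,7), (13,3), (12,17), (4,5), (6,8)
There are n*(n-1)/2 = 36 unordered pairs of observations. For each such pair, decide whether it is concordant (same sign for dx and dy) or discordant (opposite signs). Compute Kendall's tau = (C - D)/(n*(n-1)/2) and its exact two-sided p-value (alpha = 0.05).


Step 1: Enumerate the 36 unordered pairs (i,j) with i<j and classify each by sign(x_j-x_i) * sign(y_j-y_i).
  (1,2):dx=-10,dy=+3->D; (1,3):dx=-6,dy=-4->C; (1,4):dx=-1,dy=-3->C; (1,5):dx=-2,dy=-8->C
  (1,6):dx=+2,dy=-12->D; (1,7):dx=+1,dy=+2->C; (1,8):dx=-7,dy=-10->C; (1,9):dx=-5,dy=-7->C
  (2,3):dx=+4,dy=-7->D; (2,4):dx=+9,dy=-6->D; (2,5):dx=+8,dy=-11->D; (2,6):dx=+12,dy=-15->D
  (2,7):dx=+11,dy=-1->D; (2,8):dx=+3,dy=-13->D; (2,9):dx=+5,dy=-10->D; (3,4):dx=+5,dy=+1->C
  (3,5):dx=+4,dy=-4->D; (3,6):dx=+8,dy=-8->D; (3,7):dx=+7,dy=+6->C; (3,8):dx=-1,dy=-6->C
  (3,9):dx=+1,dy=-3->D; (4,5):dx=-1,dy=-5->C; (4,6):dx=+3,dy=-9->D; (4,7):dx=+2,dy=+5->C
  (4,8):dx=-6,dy=-7->C; (4,9):dx=-4,dy=-4->C; (5,6):dx=+4,dy=-4->D; (5,7):dx=+3,dy=+10->C
  (5,8):dx=-5,dy=-2->C; (5,9):dx=-3,dy=+1->D; (6,7):dx=-1,dy=+14->D; (6,8):dx=-9,dy=+2->D
  (6,9):dx=-7,dy=+5->D; (7,8):dx=-8,dy=-12->C; (7,9):dx=-6,dy=-9->C; (8,9):dx=+2,dy=+3->C
Step 2: C = 18, D = 18, total pairs = 36.
Step 3: tau = (C - D)/(n(n-1)/2) = (18 - 18)/36 = 0.000000.
Step 4: Exact two-sided p-value (enumerate n! = 362880 permutations of y under H0): p = 1.000000.
Step 5: alpha = 0.05. fail to reject H0.

tau_b = 0.0000 (C=18, D=18), p = 1.000000, fail to reject H0.


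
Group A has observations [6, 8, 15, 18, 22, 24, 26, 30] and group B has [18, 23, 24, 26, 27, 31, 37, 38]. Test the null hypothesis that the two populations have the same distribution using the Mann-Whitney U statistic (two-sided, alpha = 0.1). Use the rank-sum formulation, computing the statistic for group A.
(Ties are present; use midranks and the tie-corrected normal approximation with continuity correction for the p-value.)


Step 1: Combine and sort all 16 observations; assign midranks.
sorted (value, group): (6,X), (8,X), (15,X), (18,X), (18,Y), (22,X), (23,Y), (24,X), (24,Y), (26,X), (26,Y), (27,Y), (30,X), (31,Y), (37,Y), (38,Y)
ranks: 6->1, 8->2, 15->3, 18->4.5, 18->4.5, 22->6, 23->7, 24->8.5, 24->8.5, 26->10.5, 26->10.5, 27->12, 30->13, 31->14, 37->15, 38->16
Step 2: Rank sum for X: R1 = 1 + 2 + 3 + 4.5 + 6 + 8.5 + 10.5 + 13 = 48.5.
Step 3: U_X = R1 - n1(n1+1)/2 = 48.5 - 8*9/2 = 48.5 - 36 = 12.5.
       U_Y = n1*n2 - U_X = 64 - 12.5 = 51.5.
Step 4: Ties are present, so use the tie-corrected normal approximation (with continuity correction) for the p-value.
Step 5: p-value = 0.045520; compare to alpha = 0.1. reject H0.

U_X = 12.5, p = 0.045520, reject H0 at alpha = 0.1.


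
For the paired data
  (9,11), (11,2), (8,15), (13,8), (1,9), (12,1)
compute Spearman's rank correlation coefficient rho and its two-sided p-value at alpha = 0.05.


Step 1: Rank x and y separately (midranks; no ties here).
rank(x): 9->3, 11->4, 8->2, 13->6, 1->1, 12->5
rank(y): 11->5, 2->2, 15->6, 8->3, 9->4, 1->1
Step 2: d_i = R_x(i) - R_y(i); compute d_i^2.
  (3-5)^2=4, (4-2)^2=4, (2-6)^2=16, (6-3)^2=9, (1-4)^2=9, (5-1)^2=16
sum(d^2) = 58.
Step 3: rho = 1 - 6*58 / (6*(6^2 - 1)) = 1 - 348/210 = -0.657143.
Step 4: Under H0, t = rho * sqrt((n-2)/(1-rho^2)) = -1.7436 ~ t(4).
Step 5: Two-sided p-value from the t-distribution with 4 df = 0.156175.
Step 6: alpha = 0.05. fail to reject H0.

rho = -0.6571, p = 0.156175, fail to reject H0 at alpha = 0.05.


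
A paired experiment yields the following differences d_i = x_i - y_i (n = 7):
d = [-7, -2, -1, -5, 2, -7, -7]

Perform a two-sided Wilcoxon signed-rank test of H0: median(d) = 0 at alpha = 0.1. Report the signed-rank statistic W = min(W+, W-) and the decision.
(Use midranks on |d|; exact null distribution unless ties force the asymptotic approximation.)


Step 1: Drop any zero differences (none here) and take |d_i|.
|d| = [7, 2, 1, 5, 2, 7, 7]
Step 2: Midrank |d_i| (ties get averaged ranks).
ranks: |7|->6, |2|->2.5, |1|->1, |5|->4, |2|->2.5, |7|->6, |7|->6
Step 3: Attach original signs; sum ranks with positive sign and with negative sign.
W+ = 2.5 = 2.5
W- = 6 + 2.5 + 1 + 4 + 6 + 6 = 25.5
(Check: W+ + W- = 28 should equal n(n+1)/2 = 28.)
Step 4: Test statistic W = min(W+, W-) = 2.5.
Step 5: Ties in |d|, so use the tie-corrected normal approximation.
        E[W] = n(n+1)/4 = 7*8/4 = 14.
        Tie groups: |d|=2 (t=2), |d|=7 (t=3); sum(t^3 - t) = 30.
        Var[W] = n(n+1)(2n+1)/24 - sum(t^3-t)/48 = 840/24 - 30/48 = 34.375.
        z = (W - E[W]) / sqrt(Var[W]) = (2.5 - 14) / 5.8630 = -1.9614.
        Two-sided p = 2*Phi(z) = 0.049827.
Step 6: alpha = 0.1. reject H0.

W+ = 2.5, W- = 25.5, W = min = 2.5, p = 0.049827, reject H0.


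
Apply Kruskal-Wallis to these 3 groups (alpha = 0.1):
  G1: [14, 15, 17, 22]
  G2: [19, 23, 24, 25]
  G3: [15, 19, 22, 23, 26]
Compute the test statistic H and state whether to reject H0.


Step 1: Combine all N = 13 observations and assign midranks.
sorted (value, group, rank): (14,G1,1), (15,G1,2.5), (15,G3,2.5), (17,G1,4), (19,G2,5.5), (19,G3,5.5), (22,G1,7.5), (22,G3,7.5), (23,G2,9.5), (23,G3,9.5), (24,G2,11), (25,G2,12), (26,G3,13)
Step 2: Sum ranks within each group.
R_1 = 15 (n_1 = 4)
R_2 = 38 (n_2 = 4)
R_3 = 38 (n_3 = 5)
Step 3: H = 12/(N(N+1)) * sum(R_i^2/n_i) - 3(N+1)
     = 12/(13*14) * (15^2/4 + 38^2/4 + 38^2/5) - 3*14
     = 0.065934 * 706.05 - 42
     = 4.552747.
Step 4: Ties present; correction factor C = 1 - 24/(13^3 - 13) = 0.989011. Corrected H = 4.552747 / 0.989011 = 4.603333.
Step 5: Under H0, H ~ chi^2(2); p-value = 0.100092.
Step 6: alpha = 0.1. fail to reject H0.

H = 4.6033, df = 2, p = 0.100092, fail to reject H0.


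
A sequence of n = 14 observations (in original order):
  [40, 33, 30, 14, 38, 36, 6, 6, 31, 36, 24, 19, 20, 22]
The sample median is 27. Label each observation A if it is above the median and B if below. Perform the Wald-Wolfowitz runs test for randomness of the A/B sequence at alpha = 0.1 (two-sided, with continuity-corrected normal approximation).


Step 1: Compute median = 27; label A = above, B = below.
Labels in order: AAABAABBAABBBB  (n_A = 7, n_B = 7)
Step 2: Count runs R = 6.
Step 3: Under H0 (random ordering), E[R] = 2*n_A*n_B/(n_A+n_B) + 1 = 2*7*7/14 + 1 = 8.0000.
        Var[R] = 2*n_A*n_B*(2*n_A*n_B - n_A - n_B) / ((n_A+n_B)^2 * (n_A+n_B-1)) = 8232/2548 = 3.2308.
        SD[R] = 1.7974.
Step 4: Continuity-corrected z = (R + 0.5 - E[R]) / SD[R] = (6 + 0.5 - 8.0000) / 1.7974 = -0.8345.
Step 5: Two-sided p-value via normal approximation = 2*(1 - Phi(|z|)) = 0.403986.
Step 6: alpha = 0.1. fail to reject H0.

R = 6, z = -0.8345, p = 0.403986, fail to reject H0.


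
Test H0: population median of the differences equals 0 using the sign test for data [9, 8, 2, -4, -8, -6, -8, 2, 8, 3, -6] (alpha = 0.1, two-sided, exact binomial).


Step 1: Discard zero differences. Original n = 11; n_eff = number of nonzero differences = 11.
Nonzero differences (with sign): +9, +8, +2, -4, -8, -6, -8, +2, +8, +3, -6
Step 2: Count signs: positive = 6, negative = 5.
Step 3: Under H0: P(positive) = 0.5, so the number of positives S ~ Bin(11, 0.5).
Step 4: Two-sided exact p-value = sum of Bin(11,0.5) probabilities at or below the observed probability = 1.000000.
Step 5: alpha = 0.1. fail to reject H0.

n_eff = 11, pos = 6, neg = 5, p = 1.000000, fail to reject H0.


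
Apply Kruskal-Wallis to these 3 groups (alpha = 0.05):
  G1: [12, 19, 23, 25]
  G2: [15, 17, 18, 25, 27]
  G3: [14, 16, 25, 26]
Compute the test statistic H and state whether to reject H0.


Step 1: Combine all N = 13 observations and assign midranks.
sorted (value, group, rank): (12,G1,1), (14,G3,2), (15,G2,3), (16,G3,4), (17,G2,5), (18,G2,6), (19,G1,7), (23,G1,8), (25,G1,10), (25,G2,10), (25,G3,10), (26,G3,12), (27,G2,13)
Step 2: Sum ranks within each group.
R_1 = 26 (n_1 = 4)
R_2 = 37 (n_2 = 5)
R_3 = 28 (n_3 = 4)
Step 3: H = 12/(N(N+1)) * sum(R_i^2/n_i) - 3(N+1)
     = 12/(13*14) * (26^2/4 + 37^2/5 + 28^2/4) - 3*14
     = 0.065934 * 638.8 - 42
     = 0.118681.
Step 4: Ties present; correction factor C = 1 - 24/(13^3 - 13) = 0.989011. Corrected H = 0.118681 / 0.989011 = 0.120000.
Step 5: Under H0, H ~ chi^2(2); p-value = 0.941765.
Step 6: alpha = 0.05. fail to reject H0.

H = 0.1200, df = 2, p = 0.941765, fail to reject H0.


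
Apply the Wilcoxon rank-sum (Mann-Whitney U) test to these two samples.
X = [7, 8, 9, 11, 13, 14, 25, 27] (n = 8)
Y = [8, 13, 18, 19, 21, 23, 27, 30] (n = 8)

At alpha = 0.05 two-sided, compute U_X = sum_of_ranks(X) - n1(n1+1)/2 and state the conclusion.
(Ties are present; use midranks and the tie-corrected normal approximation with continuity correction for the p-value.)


Step 1: Combine and sort all 16 observations; assign midranks.
sorted (value, group): (7,X), (8,X), (8,Y), (9,X), (11,X), (13,X), (13,Y), (14,X), (18,Y), (19,Y), (21,Y), (23,Y), (25,X), (27,X), (27,Y), (30,Y)
ranks: 7->1, 8->2.5, 8->2.5, 9->4, 11->5, 13->6.5, 13->6.5, 14->8, 18->9, 19->10, 21->11, 23->12, 25->13, 27->14.5, 27->14.5, 30->16
Step 2: Rank sum for X: R1 = 1 + 2.5 + 4 + 5 + 6.5 + 8 + 13 + 14.5 = 54.5.
Step 3: U_X = R1 - n1(n1+1)/2 = 54.5 - 8*9/2 = 54.5 - 36 = 18.5.
       U_Y = n1*n2 - U_X = 64 - 18.5 = 45.5.
Step 4: Ties are present, so use the tie-corrected normal approximation (with continuity correction) for the p-value.
Step 5: p-value = 0.171220; compare to alpha = 0.05. fail to reject H0.

U_X = 18.5, p = 0.171220, fail to reject H0 at alpha = 0.05.
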